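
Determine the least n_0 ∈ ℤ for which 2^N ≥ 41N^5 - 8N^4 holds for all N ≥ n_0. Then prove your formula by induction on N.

At N = 29: 536870912 < 835298861, so the inequality fails and n_0 ≥ 30. We prove 2^N ≥ 41N^5 - 8N^4 for all N ≥ 30.
For the base case N = 30: 2^N = 1073741824 and 41N^5 - 8N^4 = 989820000, so 1073741824 ≥ 989820000.
For the inductive step, assume it holds for an arbitrary r ≥ 30, so 2^r ≥ 41r^5 - 8r^4.
Then 2^(r + 1) = 2·(2^r) ≥ 2·(41r^5 - 8r^4).
Also, for r ≥ 30 we have 2·(41r^5 - 8r^4) ≥ 41(r+1)^5 - 8(r+1)^4, since 2·(41r^5 - 8r^4) − (41(r+1)^5 - 8(r+1)^4) = 41r^5 - 213r^4 - 378r^3 - 362r^2 - 173r - 33, which is nonnegative for all r ≥ 30.
Combining, 2^(r + 1) ≥ 41(r+1)^5 - 8(r+1)^4.
Hence, by induction on N, the claim holds for every N ≥ 30.
Hence the smallest such n_0 is 30.

n_0 = 30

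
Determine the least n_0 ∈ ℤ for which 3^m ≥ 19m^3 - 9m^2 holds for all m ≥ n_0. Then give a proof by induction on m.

At m = 8: 6561 < 9152, so the inequality fails and n_0 ≥ 9. We prove 3^m ≥ 19m^3 - 9m^2 for all m ≥ 9.
Base case (m = 9): 3^m = 19683 and 19m^3 - 9m^2 = 13122, so 19683 ≥ 13122.
For the inductive step, assume it holds for an arbitrary i ≥ 9, so 3^i ≥ 19i^3 - 9i^2.
Then 3^(i + 1) = 3·(3^i) ≥ 3·(19i^3 - 9i^2).
Also, for i ≥ 9 we have 3·(19i^3 - 9i^2) ≥ 19(i+1)^3 - 9(i+1)^2, since 3·(19i^3 - 9i^2) − (19(i+1)^3 - 9(i+1)^2) = 38i^3 - 75i^2 - 39i - 10, which is nonnegative for all i ≥ 9.
Combining, 3^(i + 1) ≥ 19(i+1)^3 - 9(i+1)^2.
By the principle of mathematical induction, the result holds for all m ≥ 9.
Hence the smallest such n_0 is 9.

n_0 = 9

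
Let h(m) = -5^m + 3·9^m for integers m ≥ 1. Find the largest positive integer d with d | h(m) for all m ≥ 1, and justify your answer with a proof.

d = 2

Computing the first values: h(1) = 22 and h(2) = 218; gcd(22, 218) = 2, so d ≤ 2.
We prove 2 | -5^m + 3·9^m for all m ≥ 1 by induction on m.
For the base case m = 1: h(1) = 22 = 2·(11), so 2 | h(1).
Inductive step: assume the claim holds for m = k, i.e. 2 | h(k). Then
h(k+1) − 9·h(k) = (-5^(k+1) + 3·9^(k+1)) − 9·(-5^k + 3·9^k) = (-1)·5^k·(5 − 9) = (4)·5^k. Since 2 | h(k) by the inductive hypothesis, 2 | 9·h(k); and 2 | 4 since 4 = 2·2. Therefore 2 | h(k+1).
By induction, the statement is established for all m ≥ 1.
Therefore the largest such d is 2.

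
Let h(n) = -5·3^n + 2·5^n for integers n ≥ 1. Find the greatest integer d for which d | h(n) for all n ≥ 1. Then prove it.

d = 5

Computing the first values: h(1) = -5 and h(2) = 5; gcd(-5, 5) = 5, so d ≤ 5.
We prove 5 | -5·3^n + 2·5^n for all n ≥ 1 by induction on n.
Base case (n = 1): h(1) = -5 = 5·(-1), so 5 | h(1).
Suppose the result is true for n = k, i.e. 5 | h(k). Then
h(k+1) − 5·h(k) = (-5·3^(k+1) + 2·5^(k+1)) − 5·(-5·3^k + 2·5^k) = (-5)·3^k·(3 − 5) = (10)·3^k. Since 5 | h(k) by the inductive hypothesis, 5 | 5·h(k); and 5 | 10 since 10 = 5·2. Therefore 5 | h(k+1).
This completes the induction.
Therefore the largest such d is 5.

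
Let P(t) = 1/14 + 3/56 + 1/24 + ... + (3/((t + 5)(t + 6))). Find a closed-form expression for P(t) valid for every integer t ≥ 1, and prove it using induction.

P(t) = t/(2(t + 6))

We claim P(t) = t/(2(t + 6)) for all t ≥ 1.
When t = 1: P(1) = 1/14, and the closed form gives 1/14. They agree.
Inductive step: assume the claim holds for t = m, so P(m) = m/(2(m + 6)).
Then P(m+1) = P(m) + (3/((m + 6)(m + 7))) = (m/(2(m + 6))) + (3/((m + 6)(m + 7))).
Simplifying, P(m+1) = (m + 1)/(2(m + 7)) = (m+1)/(2((m+1) + 6)),
which is the closed form with t = m+1.
Hence, by induction on t, the claim holds for every t ≥ 1.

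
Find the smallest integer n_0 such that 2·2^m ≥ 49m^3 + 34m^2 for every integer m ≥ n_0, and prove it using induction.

n_0 = 17

At m = 16: 131072 < 209408, so the inequality fails and n_0 ≥ 17. We prove 2·2^m ≥ 49m^3 + 34m^2 for all m ≥ 17.
For the base case m = 17: 2·2^m = 262144 and 49m^3 + 34m^2 = 250563, so 262144 ≥ 250563.
For the inductive step, assume it holds for an arbitrary j ≥ 17, so 2·2^j ≥ 49j^3 + 34j^2.
Then 2·2^(j + 1) = 2·(2·2^j) ≥ 2·(49j^3 + 34j^2).
Also, for j ≥ 17 we have 2·(49j^3 + 34j^2) ≥ 49(j+1)^3 + 34(j+1)^2, since 2·(49j^3 + 34j^2) − (49(j+1)^3 + 34(j+1)^2) = 49j^3 - 113j^2 - 215j - 83, which is nonnegative for all j ≥ 17.
Combining, 2·2^(j + 1) ≥ 49(j+1)^3 + 34(j+1)^2.
Hence, by induction on m, the claim holds for every m ≥ 17.
Hence the smallest such n_0 is 17.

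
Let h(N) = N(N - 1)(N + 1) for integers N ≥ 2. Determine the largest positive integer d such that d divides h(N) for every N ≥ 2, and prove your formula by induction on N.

Computing the first values: h(2) = 6 and h(3) = 24; gcd(6, 24) = 6, so d ≤ 6.
We prove 6 | N(N - 1)(N + 1) for all N ≥ 2 by induction on N.
For the base case N = 2: h(2) = 6 = 6·(1), so 6 | h(2).
Suppose the result is true for N = j, i.e. 6 | h(j). Then
h(j+1) − h(j) = j·(j+1)·(j+2) − (j-1)·j·(j+1) = j·(j+1)·[(j+2) − (j-1)] = 3·j·(j+1). The product of 2 consecutive integers is divisible by (2)! = 2, so h(j+1) − h(j) is divisible by 3·2 = 6. By the inductive hypothesis 6 | h(j), hence 6 | h(j+1).
By the principle of mathematical induction, the result holds for all N ≥ 2.
Therefore the largest such d is 6.

d = 6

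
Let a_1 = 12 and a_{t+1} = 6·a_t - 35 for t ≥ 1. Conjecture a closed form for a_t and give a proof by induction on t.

Computing the first terms: a_1 = 12, a_2 = 37, a_3 = 187. This suggests a_t = 5·6^(t - 1) + 7.
Base step (t = 1): the formula gives 12 = 12 = a_1.
Inductive step: assume the claim holds for t = k, so a_k = 5·6^(k - 1) + 7.
Then a_{k+1} = 6·a_k - 35 = 6·(5·6^(k - 1) + 7) - 35 = 5·6^k + 7 = 5·6^((k+1) - 1) + 7,
which is the claimed formula at t = k+1.
This completes the induction.

a_t = 5·6^(t - 1) + 7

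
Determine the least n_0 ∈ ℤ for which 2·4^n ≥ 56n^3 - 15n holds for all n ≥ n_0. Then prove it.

At n = 6: 8192 < 12006, so the inequality fails and n_0 ≥ 7. We prove 2·4^n ≥ 56n^3 - 15n for all n ≥ 7.
When n = 7: 2·4^n = 32768 and 56n^3 - 15n = 19103, so 32768 ≥ 19103.
Suppose the result is true for n = r, so 2·4^r ≥ 56r^3 - 15r.
Then 2·4^(r + 1) = 4·(2·4^r) ≥ 4·(56r^3 - 15r).
Also, for r ≥ 7 we have 4·(56r^3 - 15r) ≥ 56(r+1)^3 - 15(r+1), since 4·(56r^3 - 15r) − (56(r+1)^3 - 15(r+1)) = 168r^3 - 168r^2 - 213r - 41, which is nonnegative for all r ≥ 7.
Combining, 2·4^(r + 1) ≥ 56(r+1)^3 - 15(r+1).
This completes the induction.
Hence the smallest such n_0 is 7.

n_0 = 7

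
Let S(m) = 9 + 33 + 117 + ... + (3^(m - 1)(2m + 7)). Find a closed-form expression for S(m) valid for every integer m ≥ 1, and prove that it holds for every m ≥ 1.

We claim S(m) = 3^m(m + 3) - 3 for all m ≥ 1.
Base step (m = 1): S(1) = 9, and the closed form gives 9. They agree.
Inductive step: suppose the statement holds for some p ≥ 1, so S(p) = 3^p(p + 3) - 3.
Then S(p+1) = S(p) + (3^p(2p + 9)) = (3^p(p + 3) - 3) + (3^p(2p + 9)).
Simplifying, S(p+1) = 3·3^p·p + 12·3^p - 3 = 3^(p+1)((p+1) + 3) - 3,
which is the closed form with m = p+1.
By induction, the statement is established for all m ≥ 1.

S(m) = 3^m(m + 3) - 3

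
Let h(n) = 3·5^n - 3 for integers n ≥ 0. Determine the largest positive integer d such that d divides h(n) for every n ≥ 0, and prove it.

d = 12

Computing the first values: h(0) = 0 and h(1) = 12; gcd(0, 12) = 12, so d ≤ 12.
We prove 12 | 3·5^n - 3 for all n ≥ 0 by induction on n.
For the base case n = 0: h(0) = 0 = 12·(0), so 12 | h(0).
Inductive step: suppose the statement holds for some p ≥ 0, i.e. 12 | h(p). Then
h(p+1) = 3·5^(p+1) - 3 = 5·(3·5^p - 3) + 12 = 5·h(p) + 12. The first term is divisible by 12 by the inductive hypothesis, and 12 is divisible by 12. Hence 12 | h(p+1).
This completes the induction.
Therefore the largest such d is 12.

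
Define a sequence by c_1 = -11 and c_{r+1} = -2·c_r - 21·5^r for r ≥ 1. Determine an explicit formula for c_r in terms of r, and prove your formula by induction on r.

Computing the first terms: c_1 = -11, c_2 = -83, c_3 = -359. This suggests c_r = (-2)^(r + 1) - 3·5^r.
For the base case r = 1: the formula gives -11 = -11 = c_1.
Suppose the result is true for r = m, so c_m = (-2)^(m + 1) - 3·5^m.
Then c_{m+1} = -2·c_m - 21·5^m = -2·((-2)^(m + 1) - 3·5^m) - 21·5^m = (-2)^(m + 2) - 3·5^(m + 1) = (-2)^((m+1) + 1) - 3·5^(m+1),
which is the claimed formula at r = m+1.
This completes the induction.

c_r = (-2)^(r + 1) - 3·5^r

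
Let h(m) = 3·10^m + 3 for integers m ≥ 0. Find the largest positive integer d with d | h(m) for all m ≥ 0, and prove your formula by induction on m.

Computing the first values: h(0) = 6 and h(1) = 33; gcd(6, 33) = 3, so d ≤ 3.
We prove 3 | 3·10^m + 3 for all m ≥ 0 by induction on m.
When m = 0: h(0) = 6 = 3·(2), so 3 | h(0).
Inductive step: suppose the statement holds for some j ≥ 0, i.e. 3 | h(j). Then
h(j+1) = 3·10^(j+1) + 3 = 10·(3·10^j + 3) - 27 = 10·h(j) - 27. The first term is divisible by 3 by the inductive hypothesis, and -27 is divisible by 3. Hence 3 | h(j+1).
Hence, by induction on m, the claim holds for every m ≥ 0.
Therefore the largest such d is 3.

d = 3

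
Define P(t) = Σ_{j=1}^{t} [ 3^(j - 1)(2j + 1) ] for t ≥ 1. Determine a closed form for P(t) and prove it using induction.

We claim P(t) = 3^t·t for all t ≥ 1.
Base case (t = 1): P(1) = 3, and the closed form gives 3. They agree.
Inductive step: suppose the statement holds for some j ≥ 1, so P(j) = 3^j·j.
Then P(j+1) = P(j) + (3^j(2j + 3)) = (3^j·j) + (3^j(2j + 3)).
Simplifying, P(j+1) = 3^(j + 1)(j + 1) = 3^(j+1)·(j+1),
which is the closed form with t = j+1.
This completes the induction.

P(t) = 3^t·t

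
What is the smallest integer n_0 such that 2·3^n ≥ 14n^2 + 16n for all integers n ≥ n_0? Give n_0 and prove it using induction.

At n = 4: 162 < 288, so the inequality fails and n_0 ≥ 5. We prove 2·3^n ≥ 14n^2 + 16n for all n ≥ 5.
Base case (n = 5): 2·3^n = 486 and 14n^2 + 16n = 430, so 486 ≥ 430.
Inductive step: assume the claim holds for n = i, so 2·3^i ≥ 14i^2 + 16i.
Then 2·3^(i + 1) = 3·(2·3^i) ≥ 3·(14i^2 + 16i).
Also, for i ≥ 5 we have 3·(14i^2 + 16i) ≥ 14(i+1)^2 + 16(i+1), since 3·(14i^2 + 16i) − (14(i+1)^2 + 16(i+1)) = 28i^2 + 4i - 30, which is nonnegative for all i ≥ 5.
Combining, 2·3^(i + 1) ≥ 14(i+1)^2 + 16(i+1).
By induction, the statement is established for all n ≥ 5.
Hence the smallest such n_0 is 5.

n_0 = 5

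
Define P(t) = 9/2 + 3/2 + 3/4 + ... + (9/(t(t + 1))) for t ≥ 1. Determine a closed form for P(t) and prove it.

We claim P(t) = 9t/(t + 1) for all t ≥ 1.
For the base case t = 1: P(1) = 9/2, and the closed form gives 9/2. They agree.
Suppose the result is true for t = r, so P(r) = 9r/(r + 1).
Then P(r+1) = P(r) + (9/((r + 1)(r + 2))) = (9r/(r + 1)) + (9/((r + 1)(r + 2))).
Simplifying, P(r+1) = 9(r + 1)/(r + 2) = 9(r+1)/((r+1) + 1),
which is the closed form with t = r+1.
This completes the induction.

P(t) = 9t/(t + 1)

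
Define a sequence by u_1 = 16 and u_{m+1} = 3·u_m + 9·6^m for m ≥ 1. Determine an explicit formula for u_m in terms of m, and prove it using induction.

u_m = -2·3^(m - 1) + 3·6^m

Computing the first terms: u_1 = 16, u_2 = 102, u_3 = 630. This suggests u_m = -2·3^(m - 1) + 3·6^m.
When m = 1: the formula gives 16 = 16 = u_1.
For the inductive step, assume it holds for an arbitrary j ≥ 1, so u_j = -2·3^(j - 1) + 3·6^j.
Then u_{j+1} = 3·u_j + 9·6^j = 3·(-2·3^(j - 1) + 3·6^j) + 9·6^j = -2·3^j + 3·6^(j + 1) = -2·3^((j+1) - 1) + 3·6^(j+1),
which is the claimed formula at m = j+1.
This completes the induction.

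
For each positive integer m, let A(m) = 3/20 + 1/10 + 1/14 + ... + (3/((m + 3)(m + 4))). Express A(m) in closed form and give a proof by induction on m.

A(m) = 3m/(4(m + 4))

We claim A(m) = 3m/(4(m + 4)) for all m ≥ 1.
Base step (m = 1): A(1) = 3/20, and the closed form gives 3/20. They agree.
For the inductive step, assume it holds for an arbitrary i ≥ 1, so A(i) = 3i/(4(i + 4)).
Then A(i+1) = A(i) + (3/((i + 4)(i + 5))) = (3i/(4(i + 4))) + (3/((i + 4)(i + 5))).
Simplifying, A(i+1) = 3(i + 1)/(4(i + 5)) = 3(i+1)/(4((i+1) + 4)),
which is the closed form with m = i+1.
This completes the induction.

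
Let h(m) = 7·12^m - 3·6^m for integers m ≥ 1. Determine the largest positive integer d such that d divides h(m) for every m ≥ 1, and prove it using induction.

Computing the first values: h(1) = 66 and h(2) = 900; gcd(66, 900) = 6, so d ≤ 6.
We prove 6 | 7·12^m - 3·6^m for all m ≥ 1 by induction on m.
When m = 1: h(1) = 66 = 6·(11), so 6 | h(1).
Inductive step: suppose the statement holds for some r ≥ 1, i.e. 6 | h(r). Then
h(r+1) − 12·h(r) = (7·12^(r+1) - 3·6^(r+1)) − 12·(7·12^r - 3·6^r) = (-3)·6^r·(6 − 12) = (18)·6^r. Since 6 | h(r) by the inductive hypothesis, 6 | 12·h(r); and 6 | 18 since 18 = 6·3. Therefore 6 | h(r+1).
This completes the induction.
Therefore the largest such d is 6.

d = 6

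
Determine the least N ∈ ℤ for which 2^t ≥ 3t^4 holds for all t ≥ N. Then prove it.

At t = 18: 262144 < 314928, so the inequality fails and N ≥ 19. We prove 2^t ≥ 3t^4 for all t ≥ 19.
Base case (t = 19): 2^t = 524288 and 3t^4 = 390963, so 524288 ≥ 390963.
For the inductive step, assume it holds for an arbitrary m ≥ 19, so 2^m ≥ 3m^4.
Then 2^(m + 1) = 2·(2^m) ≥ 2·(3m^4).
Also, for m ≥ 19 we have 2·(3m^4) ≥ 3(m+1)^4, since 2 ≥ (1 + 1/m)^4 for all m ≥ 19.
Combining, 2^(m + 1) ≥ 3(m+1)^4.
By induction, the statement is established for all t ≥ 19.
Hence the smallest such N is 19.

N = 19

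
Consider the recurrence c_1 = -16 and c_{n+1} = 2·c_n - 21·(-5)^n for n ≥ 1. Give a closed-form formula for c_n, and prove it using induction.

Computing the first terms: c_1 = -16, c_2 = 73, c_3 = -379. This suggests c_n = 3(-5)^n - 2^(n - 1).
Base case (n = 1): the formula gives -16 = -16 = c_1.
For the inductive step, assume it holds for an arbitrary k ≥ 1, so c_k = 3(-5)^k - 2^(k - 1).
Then c_{k+1} = 2·c_k - 21·(-5)^k = 2·(3(-5)^k - 2^(k - 1)) - 21·(-5)^k = 3(-5)^(k + 1) - 2^k = 3(-5)^(k+1) - 2^((k+1) - 1),
which is the claimed formula at n = k+1.
This completes the induction.

c_n = 3(-5)^n - 2^(n - 1)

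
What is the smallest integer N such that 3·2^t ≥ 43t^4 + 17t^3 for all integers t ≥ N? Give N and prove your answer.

N = 22

At t = 21: 6291456 < 8520120, so the inequality fails and N ≥ 22. We prove 3·2^t ≥ 43t^4 + 17t^3 for all t ≥ 22.
Base case (t = 22): 3·2^t = 12582912 and 43t^4 + 17t^3 = 10254024, so 12582912 ≥ 10254024.
For the inductive step, assume it holds for an arbitrary i ≥ 22, so 3·2^i ≥ 43i^4 + 17i^3.
Then 3·2^(i + 1) = 2·(3·2^i) ≥ 2·(43i^4 + 17i^3).
Also, for i ≥ 22 we have 2·(43i^4 + 17i^3) ≥ 43(i+1)^4 + 17(i+1)^3, since 2·(43i^4 + 17i^3) − (43(i+1)^4 + 17(i+1)^3) = 43i^4 - 155i^3 - 309i^2 - 223i - 60, which is nonnegative for all i ≥ 22.
Combining, 3·2^(i + 1) ≥ 43(i+1)^4 + 17(i+1)^3.
Hence, by induction on t, the claim holds for every t ≥ 22.
Hence the smallest such N is 22.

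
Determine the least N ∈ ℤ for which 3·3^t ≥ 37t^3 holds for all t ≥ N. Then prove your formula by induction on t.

At t = 7: 6561 < 12691, so the inequality fails and N ≥ 8. We prove 3·3^t ≥ 37t^3 for all t ≥ 8.
Base case (t = 8): 3·3^t = 19683 and 37t^3 = 18944, so 19683 ≥ 18944.
Suppose the result is true for t = p, so 3·3^p ≥ 37p^3.
Then 3·3^(p + 1) = 3·(3·3^p) ≥ 3·(37p^3).
Also, for p ≥ 8 we have 3·(37p^3) ≥ 37(p+1)^3, since 3 ≥ (1 + 1/p)^3 for all p ≥ 8.
Combining, 3·3^(p + 1) ≥ 37(p+1)^3.
This completes the induction.
Hence the smallest such N is 8.

N = 8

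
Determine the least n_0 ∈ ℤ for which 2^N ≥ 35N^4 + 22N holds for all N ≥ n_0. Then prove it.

n_0 = 24

At N = 23: 8388608 < 9794941, so the inequality fails and n_0 ≥ 24. We prove 2^N ≥ 35N^4 + 22N for all N ≥ 24.
For the base case N = 24: 2^N = 16777216 and 35N^4 + 22N = 11612688, so 16777216 ≥ 11612688.
Inductive step: suppose the statement holds for some r ≥ 24, so 2^r ≥ 35r^4 + 22r.
Then 2^(r + 1) = 2·(2^r) ≥ 2·(35r^4 + 22r).
Also, for r ≥ 24 we have 2·(35r^4 + 22r) ≥ 35(r+1)^4 + 22(r+1), since 2·(35r^4 + 22r) − (35(r+1)^4 + 22(r+1)) = 35r^4 - 140r^3 - 210r^2 - 118r - 57, which is nonnegative for all r ≥ 24.
Combining, 2^(r + 1) ≥ 35(r+1)^4 + 22(r+1).
By the principle of mathematical induction, the result holds for all N ≥ 24.
Hence the smallest such n_0 is 24.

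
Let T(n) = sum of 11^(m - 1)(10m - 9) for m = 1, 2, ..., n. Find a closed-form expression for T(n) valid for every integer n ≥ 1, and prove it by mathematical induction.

We claim T(n) = 11^n(n - 1) + 1 for all n ≥ 1.
Base step (n = 1): T(1) = 1, and the closed form gives 1. They agree.
Inductive step: assume the claim holds for n = m, so T(m) = 11^m(m - 1) + 1.
Then T(m+1) = T(m) + (11^m(10m + 1)) = (11^m(m - 1) + 1) + (11^m(10m + 1)).
Simplifying, T(m+1) = 11^(m + 1)m + 1 = 11^(m+1)((m+1) - 1) + 1,
which is the closed form with n = m+1.
This completes the induction.

T(n) = 11^n(n - 1) + 1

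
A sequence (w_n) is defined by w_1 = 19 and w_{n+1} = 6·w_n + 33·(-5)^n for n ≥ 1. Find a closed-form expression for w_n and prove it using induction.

w_n = -3(-5)^n + 4·6^(n - 1)

Computing the first terms: w_1 = 19, w_2 = -51, w_3 = 519. This suggests w_n = -3(-5)^n + 4·6^(n - 1).
For the base case n = 1: the formula gives 19 = 19 = w_1.
Inductive step: assume the claim holds for n = r, so w_r = -3(-5)^r + 4·6^(r - 1).
Then w_{r+1} = 6·w_r + 33·(-5)^r = 6·(-3(-5)^r + 4·6^(r - 1)) + 33·(-5)^r = -3(-5)^(r + 1) + 4·6^r = -3(-5)^(r+1) + 4·6^((r+1) - 1),
which is the claimed formula at n = r+1.
By the principle of mathematical induction, the result holds for all n ≥ 1.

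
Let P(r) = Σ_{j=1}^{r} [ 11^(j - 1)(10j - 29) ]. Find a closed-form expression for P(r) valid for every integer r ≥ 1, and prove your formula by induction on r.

We claim P(r) = 11^r(r - 3) + 3 for all r ≥ 1.
For the base case r = 1: P(1) = -19, and the closed form gives -19. They agree.
For the inductive step, assume it holds for an arbitrary j ≥ 1, so P(j) = 11^j(j - 3) + 3.
Then P(j+1) = P(j) + (11^j(10j - 19)) = (11^j(j - 3) + 3) + (11^j(10j - 19)).
Simplifying, P(j+1) = 11·11^j·j - 22·11^j + 3 = 11^(j+1)((j+1) - 3) + 3,
which is the closed form with r = j+1.
Hence, by induction on r, the claim holds for every r ≥ 1.

P(r) = 11^r(r - 3) + 3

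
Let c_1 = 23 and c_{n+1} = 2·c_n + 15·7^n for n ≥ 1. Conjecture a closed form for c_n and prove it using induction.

c_n = 2^n + 3·7^n

Computing the first terms: c_1 = 23, c_2 = 151, c_3 = 1037. This suggests c_n = 2^n + 3·7^n.
When n = 1: the formula gives 23 = 23 = c_1.
For the inductive step, assume it holds for an arbitrary j ≥ 1, so c_j = 2^j + 3·7^j.
Then c_{j+1} = 2·c_j + 15·7^j = 2·(2^j + 3·7^j) + 15·7^j = 2^(j + 1) + 3·7^(j + 1),
which is the claimed formula at n = j+1.
This completes the induction.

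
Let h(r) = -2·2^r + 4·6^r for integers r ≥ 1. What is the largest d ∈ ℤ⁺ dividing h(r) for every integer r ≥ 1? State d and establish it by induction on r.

Computing the first values: h(1) = 20 and h(2) = 136; gcd(20, 136) = 4, so d ≤ 4.
We prove 4 | -2·2^r + 4·6^r for all r ≥ 1 by induction on r.
When r = 1: h(1) = 20 = 4·(5), so 4 | h(1).
For the inductive step, assume it holds for an arbitrary m ≥ 1, i.e. 4 | h(m). Then
h(m+1) − 6·h(m) = (-2·2^(m+1) + 4·6^(m+1)) − 6·(-2·2^m + 4·6^m) = (-2)·2^m·(2 − 6) = (8)·2^m. Since 4 | h(m) by the inductive hypothesis, 4 | 6·h(m); and 4 | 8 since 8 = 4·2. Therefore 4 | h(m+1).
By induction, the statement is established for all r ≥ 1.
Therefore the largest such d is 4.

d = 4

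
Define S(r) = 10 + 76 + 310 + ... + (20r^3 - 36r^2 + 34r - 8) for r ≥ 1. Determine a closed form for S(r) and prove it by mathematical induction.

S(r) = r(5r^3 - 2r^2 + 4r + 3)

We claim S(r) = r(5r^3 - 2r^2 + 4r + 3) for all r ≥ 1.
Base case (r = 1): S(1) = 10, and the closed form gives 10. They agree.
For the inductive step, assume it holds for an arbitrary i ≥ 1, so S(i) = i(5i^3 - 2i^2 + 4i + 3).
Then S(i+1) = S(i) + (20i^3 + 24i^2 + 22i + 10) = (i(5i^3 - 2i^2 + 4i + 3)) + (20i^3 + 24i^2 + 22i + 10).
Simplifying, S(i+1) = (i + 1)(5i^3 + 13i^2 + 15i + 10) = (i+1)(5(i+1)^3 - 2(i+1)^2 + 4(i+1) + 3),
which is the closed form with r = i+1.
By induction, the statement is established for all r ≥ 1.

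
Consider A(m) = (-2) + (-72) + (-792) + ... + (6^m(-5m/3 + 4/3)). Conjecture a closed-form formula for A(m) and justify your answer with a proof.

A(m) = 2·6^m(-m + 1) - 2

We claim A(m) = 2·6^m(-m + 1) - 2 for all m ≥ 1.
Base case (m = 1): A(1) = -2, and the closed form gives -2. They agree.
Suppose the result is true for m = k, so A(k) = 2·6^k(-k + 1) - 2.
Then A(k+1) = A(k) + (6^k(-10k - 2)) = (2·6^k(-k + 1) - 2) + (6^k(-10k - 2)).
Simplifying, A(k+1) = -12·6^k·k - 2 = 2·6^(k+1)(-(k+1) + 1) - 2,
which is the closed form with m = k+1.
By the principle of mathematical induction, the result holds for all m ≥ 1.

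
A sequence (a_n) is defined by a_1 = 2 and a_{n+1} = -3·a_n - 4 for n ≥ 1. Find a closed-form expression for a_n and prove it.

a_n = -(-3)^n - 1

Computing the first terms: a_1 = 2, a_2 = -10, a_3 = 26. This suggests a_n = -(-3)^n - 1.
For the base case n = 1: the formula gives 2 = 2 = a_1.
Suppose the result is true for n = k, so a_k = -(-3)^k - 1.
Then a_{k+1} = -3·a_k - 4 = -3·(-(-3)^k - 1) - 4 = -(-3)^(k + 1) - 1,
which is the claimed formula at n = k+1.
Hence, by induction on n, the claim holds for every n ≥ 1.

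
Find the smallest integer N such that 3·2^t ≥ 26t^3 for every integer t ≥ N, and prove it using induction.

At t = 14: 49152 < 71344, so the inequality fails and N ≥ 15. We prove 3·2^t ≥ 26t^3 for all t ≥ 15.
When t = 15: 3·2^t = 98304 and 26t^3 = 87750, so 98304 ≥ 87750.
Inductive step: assume the claim holds for t = j, so 3·2^j ≥ 26j^3.
Then 3·2^(j + 1) = 2·(3·2^j) ≥ 2·(26j^3).
Also, for j ≥ 15 we have 2·(26j^3) ≥ 26(j+1)^3, since 2 ≥ (1 + 1/j)^3 for all j ≥ 15.
Combining, 3·2^(j + 1) ≥ 26(j+1)^3.
This completes the induction.
Hence the smallest such N is 15.

N = 15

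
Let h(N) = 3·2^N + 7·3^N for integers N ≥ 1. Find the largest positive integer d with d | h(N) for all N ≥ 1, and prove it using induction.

Computing the first values: h(1) = 27 and h(2) = 75; gcd(27, 75) = 3, so d ≤ 3.
We prove 3 | 3·2^N + 7·3^N for all N ≥ 1 by induction on N.
Base step (N = 1): h(1) = 27 = 3·(9), so 3 | h(1).
For the inductive step, assume it holds for an arbitrary i ≥ 1, i.e. 3 | h(i). Then
h(i+1) − 3·h(i) = (3·2^(i+1) + 7·3^(i+1)) − 3·(3·2^i + 7·3^i) = (3)·2^i·(2 − 3) = (-3)·2^i. Since 3 | h(i) by the inductive hypothesis, 3 | 3·h(i); and 3 | -3 since -3 = 3·-1. Therefore 3 | h(i+1).
By the principle of mathematical induction, the result holds for all N ≥ 1.
Therefore the largest such d is 3.

d = 3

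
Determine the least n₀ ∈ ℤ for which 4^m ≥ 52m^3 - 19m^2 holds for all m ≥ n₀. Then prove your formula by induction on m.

At m = 7: 16384 < 16905, so the inequality fails and n₀ ≥ 8. We prove 4^m ≥ 52m^3 - 19m^2 for all m ≥ 8.
Base step (m = 8): 4^m = 65536 and 52m^3 - 19m^2 = 25408, so 65536 ≥ 25408.
Inductive step: suppose the statement holds for some r ≥ 8, so 4^r ≥ 52r^3 - 19r^2.
Then 4^(r + 1) = 4·(4^r) ≥ 4·(52r^3 - 19r^2).
Also, for r ≥ 8 we have 4·(52r^3 - 19r^2) ≥ 52(r+1)^3 - 19(r+1)^2, since 4·(52r^3 - 19r^2) − (52(r+1)^3 - 19(r+1)^2) = 156r^3 - 213r^2 - 118r - 33, which is nonnegative for all r ≥ 8.
Combining, 4^(r + 1) ≥ 52(r+1)^3 - 19(r+1)^2.
Hence, by induction on m, the claim holds for every m ≥ 8.
Hence the smallest such n₀ is 8.

n₀ = 8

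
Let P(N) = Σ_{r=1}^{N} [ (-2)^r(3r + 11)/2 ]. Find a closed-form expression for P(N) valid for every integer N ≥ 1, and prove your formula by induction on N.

P(N) = (-2)^N(N + 4) - 4

We claim P(N) = (-2)^N(N + 4) - 4 for all N ≥ 1.
Base step (N = 1): P(1) = -14, and the closed form gives -14. They agree.
Inductive step: assume the claim holds for N = r, so P(r) = (-2)^r(r + 4) - 4.
Then P(r+1) = P(r) + ((-2)^r(-3r - 14)) = ((-2)^r(r + 4) - 4) + ((-2)^r(-3r - 14)).
Simplifying, P(r+1) = -2(-2)^r·r - 10(-2)^r - 4 = (-2)^(r+1)((r+1) + 4) - 4,
which is the closed form with N = r+1.
By the principle of mathematical induction, the result holds for all N ≥ 1.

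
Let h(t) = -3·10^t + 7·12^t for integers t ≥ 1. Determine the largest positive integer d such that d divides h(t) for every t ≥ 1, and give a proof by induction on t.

d = 6

Computing the first values: h(1) = 54 and h(2) = 708; gcd(54, 708) = 6, so d ≤ 6.
We prove 6 | -3·10^t + 7·12^t for all t ≥ 1 by induction on t.
When t = 1: h(1) = 54 = 6·(9), so 6 | h(1).
Inductive step: suppose the statement holds for some i ≥ 1, i.e. 6 | h(i). Then
h(i+1) − 12·h(i) = (-3·10^(i+1) + 7·12^(i+1)) − 12·(-3·10^i + 7·12^i) = (-3)·10^i·(10 − 12) = (6)·10^i. Since 6 | h(i) by the inductive hypothesis, 6 | 12·h(i); and 6 | 6 since 6 = 6·1. Therefore 6 | h(i+1).
By the principle of mathematical induction, the result holds for all t ≥ 1.
Therefore the largest such d is 6.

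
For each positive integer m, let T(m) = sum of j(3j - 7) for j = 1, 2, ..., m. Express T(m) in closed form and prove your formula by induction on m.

We claim T(m) = m(m - 3)(m + 1) for all m ≥ 1.
Base case (m = 1): T(1) = -4, and the closed form gives -4. They agree.
Inductive step: assume the claim holds for m = j, so T(j) = j(j^2 - 2j - 3).
Then T(j+1) = T(j) + ((j + 1)(3j - 4)) = (j(j^2 - 2j - 3)) + ((j + 1)(3j - 4)).
Simplifying, T(j+1) = (j - 2)(j + 1)(j + 2) = (j+1)((j+1) - 3)((j+1) + 1),
which is the closed form with m = j+1.
By induction, the statement is established for all m ≥ 1.

T(m) = m(m - 3)(m + 1)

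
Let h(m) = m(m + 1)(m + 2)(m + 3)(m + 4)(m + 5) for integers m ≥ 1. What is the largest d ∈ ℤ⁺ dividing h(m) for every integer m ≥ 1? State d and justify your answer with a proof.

d = 720

Computing the first values: h(1) = 720 and h(2) = 5040; gcd(720, 5040) = 720, so d ≤ 720.
We prove 720 | m(m + 1)(m + 2)(m + 3)(m + 4)(m + 5) for all m ≥ 1 by induction on m.
Base case (m = 1): h(1) = 720 = 720·(1), so 720 | h(1).
Suppose the result is true for m = j, i.e. 720 | h(j). Then
h(j+1) − h(j) = (j+1)·(j+2)·(j+3)·(j+4)·(j+5)·(j+6) − j·(j+1)·(j+2)·(j+3)·(j+4)·(j+5) = (j+1)·(j+2)·(j+3)·(j+4)·(j+5)·[(j+6) − j] = 6·(j+1)·(j+2)·(j+3)·(j+4)·(j+5). The product of 5 consecutive integers is divisible by (5)! = 120, so h(j+1) − h(j) is divisible by 6·120 = 720. By the inductive hypothesis 720 | h(j), hence 720 | h(j+1).
This completes the induction.
Therefore the largest such d is 720.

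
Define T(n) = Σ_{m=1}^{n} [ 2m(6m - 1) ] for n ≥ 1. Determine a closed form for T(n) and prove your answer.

We claim T(n) = n(n + 1)(4n + 1) for all n ≥ 1.
Base step (n = 1): T(1) = 10, and the closed form gives 10. They agree.
For the inductive step, assume it holds for an arbitrary m ≥ 1, so T(m) = m(4m^2 + 5m + 1).
Then T(m+1) = T(m) + (2(m + 1)(6m + 5)) = (m(4m^2 + 5m + 1)) + (2(m + 1)(6m + 5)).
Simplifying, T(m+1) = (m + 1)(m + 2)(4m + 5) = (m+1)((m+1) + 1)(4(m+1) + 1),
which is the closed form with n = m+1.
By induction, the statement is established for all n ≥ 1.

T(n) = n(n + 1)(4n + 1)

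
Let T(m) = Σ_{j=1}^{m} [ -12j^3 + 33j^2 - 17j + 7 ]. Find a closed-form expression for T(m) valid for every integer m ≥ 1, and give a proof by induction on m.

We claim T(m) = -m(3m^3 - 5m^2 - 5m - 4) for all m ≥ 1.
Base case (m = 1): T(1) = 11, and the closed form gives 11. They agree.
Suppose the result is true for m = j, so T(j) = j(-3j^3 + 5j^2 + 5j + 4).
Then T(j+1) = T(j) + (-12j^3 - 3j^2 + 13j + 11) = (j(-3j^3 + 5j^2 + 5j + 4)) + (-12j^3 - 3j^2 + 13j + 11).
Simplifying, T(j+1) = -(j + 1)(3j^3 + 4j^2 - 6j - 11) = -(j+1)(3(j+1)^3 - 5(j+1)^2 - 5(j+1) - 4),
which is the closed form with m = j+1.
By induction, the statement is established for all m ≥ 1.

T(m) = -m(3m^3 - 5m^2 - 5m - 4)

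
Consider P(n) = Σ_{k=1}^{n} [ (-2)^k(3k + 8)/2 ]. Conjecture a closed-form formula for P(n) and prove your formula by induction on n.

P(n) = (-2)^n(n + 3) - 3

We claim P(n) = (-2)^n(n + 3) - 3 for all n ≥ 1.
Base step (n = 1): P(1) = -11, and the closed form gives -11. They agree.
For the inductive step, assume it holds for an arbitrary k ≥ 1, so P(k) = (-2)^k(k + 3) - 3.
Then P(k+1) = P(k) + ((-2)^k(-3k - 11)) = ((-2)^k(k + 3) - 3) + ((-2)^k(-3k - 11)).
Simplifying, P(k+1) = -2(-2)^k·k - 8(-2)^k - 3 = (-2)^(k+1)((k+1) + 3) - 3,
which is the closed form with n = k+1.
This completes the induction.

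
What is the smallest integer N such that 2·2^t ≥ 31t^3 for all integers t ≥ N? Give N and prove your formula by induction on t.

N = 16

At t = 15: 65536 < 104625, so the inequality fails and N ≥ 16. We prove 2·2^t ≥ 31t^3 for all t ≥ 16.
Base case (t = 16): 2·2^t = 131072 and 31t^3 = 126976, so 131072 ≥ 126976.
Suppose the result is true for t = j, so 2·2^j ≥ 31j^3.
Then 2·2^(j + 1) = 2·(2·2^j) ≥ 2·(31j^3).
Also, for j ≥ 16 we have 2·(31j^3) ≥ 31(j+1)^3, since 2 ≥ (1 + 1/j)^3 for all j ≥ 16.
Combining, 2·2^(j + 1) ≥ 31(j+1)^3.
By the principle of mathematical induction, the result holds for all t ≥ 16.
Hence the smallest such N is 16.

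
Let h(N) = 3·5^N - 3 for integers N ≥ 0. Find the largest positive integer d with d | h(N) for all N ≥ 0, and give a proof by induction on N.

d = 12

Computing the first values: h(0) = 0 and h(1) = 12; gcd(0, 12) = 12, so d ≤ 12.
We prove 12 | 3·5^N - 3 for all N ≥ 0 by induction on N.
For the base case N = 0: h(0) = 0 = 12·(0), so 12 | h(0).
For the inductive step, assume it holds for an arbitrary p ≥ 0, i.e. 12 | h(p). Then
h(p+1) = 3·5^(p+1) - 3 = 5·(3·5^p - 3) + 12 = 5·h(p) + 12. The first term is divisible by 12 by the inductive hypothesis, and 12 is divisible by 12. Hence 12 | h(p+1).
This completes the induction.
Therefore the largest such d is 12.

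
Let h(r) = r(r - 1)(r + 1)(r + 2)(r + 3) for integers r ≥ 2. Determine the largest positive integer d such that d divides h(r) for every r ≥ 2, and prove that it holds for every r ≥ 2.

Computing the first values: h(2) = 120 and h(3) = 720; gcd(120, 720) = 120, so d ≤ 120.
We prove 120 | r(r - 1)(r + 1)(r + 2)(r + 3) for all r ≥ 2 by induction on r.
Base case (r = 2): h(2) = 120 = 120·(1), so 120 | h(2).
Inductive step: assume the claim holds for r = j, i.e. 120 | h(j). Then
h(j+1) − h(j) = j·(j+1)·(j+2)·(j+3)·(j+4) − (j-1)·j·(j+1)·(j+2)·(j+3) = j·(j+1)·(j+2)·(j+3)·[(j+4) − (j-1)] = 5·j·(j+1)·(j+2)·(j+3). The product of 4 consecutive integers is divisible by (4)! = 24, so h(j+1) − h(j) is divisible by 5·24 = 120. By the inductive hypothesis 120 | h(j), hence 120 | h(j+1).
Hence, by induction on r, the claim holds for every r ≥ 2.
Therefore the largest such d is 120.

d = 120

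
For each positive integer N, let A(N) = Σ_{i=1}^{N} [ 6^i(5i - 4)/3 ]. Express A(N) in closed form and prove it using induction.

A(N) = 2·6^N(N - 1) + 2

We claim A(N) = 2·6^N(N - 1) + 2 for all N ≥ 1.
Base case (N = 1): A(1) = 2, and the closed form gives 2. They agree.
Suppose the result is true for N = i, so A(i) = 2·6^i(i - 1) + 2.
Then A(i+1) = A(i) + (6^i(10i + 2)) = (2·6^i(i - 1) + 2) + (6^i(10i + 2)).
Simplifying, A(i+1) = 12·6^i·i + 2 = 2·6^(i+1)((i+1) - 1) + 2,
which is the closed form with N = i+1.
Hence, by induction on N, the claim holds for every N ≥ 1.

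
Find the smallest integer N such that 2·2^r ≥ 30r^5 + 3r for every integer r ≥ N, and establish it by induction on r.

N = 28

At r = 27: 268435456 < 430467291, so the inequality fails and N ≥ 28. We prove 2·2^r ≥ 30r^5 + 3r for all r ≥ 28.
When r = 28: 2·2^r = 536870912 and 30r^5 + 3r = 516311124, so 536870912 ≥ 516311124.
Inductive step: assume the claim holds for r = i, so 2·2^i ≥ 30i^5 + 3i.
Then 2·2^(i + 1) = 2·(2·2^i) ≥ 2·(30i^5 + 3i).
Also, for i ≥ 28 we have 2·(30i^5 + 3i) ≥ 30(i+1)^5 + 3(i+1), since 2·(30i^5 + 3i) − (30(i+1)^5 + 3(i+1)) = 30i^5 - 150i^4 - 300i^3 - 300i^2 - 147i - 33, which is nonnegative for all i ≥ 28.
Combining, 2·2^(i + 1) ≥ 30(i+1)^5 + 3(i+1).
This completes the induction.
Hence the smallest such N is 28.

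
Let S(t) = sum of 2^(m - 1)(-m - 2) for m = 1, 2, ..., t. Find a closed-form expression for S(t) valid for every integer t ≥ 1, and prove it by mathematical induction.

We claim S(t) = -2^t(t + 1) + 1 for all t ≥ 1.
Base case (t = 1): S(1) = -3, and the closed form gives -3. They agree.
Inductive step: assume the claim holds for t = m, so S(m) = -2^m(m + 1) + 1.
Then S(m+1) = S(m) + (2^m(-m - 3)) = (-2^m(m + 1) + 1) + (2^m(-m - 3)).
Simplifying, S(m+1) = -2^(m + 1)m - 2^(m + 2) + 1 = -2^(m+1)((m+1) + 1) + 1,
which is the closed form with t = m+1.
By induction, the statement is established for all t ≥ 1.

S(t) = -2^t(t + 1) + 1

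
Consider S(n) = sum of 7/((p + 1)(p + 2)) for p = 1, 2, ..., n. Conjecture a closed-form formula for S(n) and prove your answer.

S(n) = 7n/(2(n + 2))

We claim S(n) = 7n/(2(n + 2)) for all n ≥ 1.
For the base case n = 1: S(1) = 7/6, and the closed form gives 7/6. They agree.
Inductive step: suppose the statement holds for some p ≥ 1, so S(p) = 7p/(2(p + 2)).
Then S(p+1) = S(p) + (7/((p + 2)(p + 3))) = (7p/(2(p + 2))) + (7/((p + 2)(p + 3))).
Simplifying, S(p+1) = 7(p + 1)/(2(p + 3)) = 7(p+1)/(2((p+1) + 2)),
which is the closed form with n = p+1.
By the principle of mathematical induction, the result holds for all n ≥ 1.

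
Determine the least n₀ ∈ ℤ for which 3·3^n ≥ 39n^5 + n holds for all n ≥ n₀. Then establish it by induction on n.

n₀ = 15

At n = 14: 14348907 < 20975150, so the inequality fails and n₀ ≥ 15. We prove 3·3^n ≥ 39n^5 + n for all n ≥ 15.
For the base case n = 15: 3·3^n = 43046721 and 39n^5 + n = 29615640, so 43046721 ≥ 29615640.
For the inductive step, assume it holds for an arbitrary j ≥ 15, so 3·3^j ≥ 39j^5 + j.
Then 3·3^(j + 1) = 3·(3·3^j) ≥ 3·(39j^5 + j).
Also, for j ≥ 15 we have 3·(39j^5 + j) ≥ 39(j+1)^5 + (j+1), since 3·(39j^5 + j) − (39(j+1)^5 + (j+1)) = 78j^5 - 195j^4 - 390j^3 - 390j^2 - 193j - 40, which is nonnegative for all j ≥ 15.
Combining, 3·3^(j + 1) ≥ 39(j+1)^5 + (j+1).
By induction, the statement is established for all n ≥ 15.
Hence the smallest such n₀ is 15.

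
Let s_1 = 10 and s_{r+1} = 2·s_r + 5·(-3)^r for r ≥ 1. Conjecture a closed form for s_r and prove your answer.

Computing the first terms: s_1 = 10, s_2 = 5, s_3 = 55. This suggests s_r = -(-3)^r + 7·2^(r - 1).
Base case (r = 1): the formula gives 10 = 10 = s_1.
For the inductive step, assume it holds for an arbitrary j ≥ 1, so s_j = -(-3)^j + 7·2^(j - 1).
Then s_{j+1} = 2·s_j + 5·(-3)^j = 2·(-(-3)^j + 7·2^(j - 1)) + 5·(-3)^j = -(-3)^(j + 1) + 7·2^j = -(-3)^(j+1) + 7·2^((j+1) - 1),
which is the claimed formula at r = j+1.
Hence, by induction on r, the claim holds for every r ≥ 1.

s_r = -(-3)^r + 7·2^(r - 1)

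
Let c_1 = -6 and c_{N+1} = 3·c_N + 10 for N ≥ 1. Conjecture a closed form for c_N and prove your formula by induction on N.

Computing the first terms: c_1 = -6, c_2 = -8, c_3 = -14. This suggests c_N = -3^(N - 1) - 5.
When N = 1: the formula gives -6 = -6 = c_1.
Inductive step: suppose the statement holds for some j ≥ 1, so c_j = -3^(j - 1) - 5.
Then c_{j+1} = 3·c_j + 10 = 3·(-3^(j - 1) - 5) + 10 = -3^j - 5 = -3^((j+1) - 1) - 5,
which is the claimed formula at N = j+1.
By induction, the statement is established for all N ≥ 1.

c_N = -3^(N - 1) - 5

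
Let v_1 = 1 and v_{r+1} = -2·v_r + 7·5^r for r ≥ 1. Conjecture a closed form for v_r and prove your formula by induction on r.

v_r = -(-2)^(r + 1) + 5^r

Computing the first terms: v_1 = 1, v_2 = 33, v_3 = 109. This suggests v_r = -(-2)^(r + 1) + 5^r.
Base case (r = 1): the formula gives 1 = 1 = v_1.
For the inductive step, assume it holds for an arbitrary k ≥ 1, so v_k = -(-2)^(k + 1) + 5^k.
Then v_{k+1} = -2·v_k + 7·5^k = -2·(-(-2)^(k + 1) + 5^k) + 7·5^k = -(-2)^(k + 2) + 5^(k + 1) = -(-2)^((k+1) + 1) + 5^(k+1),
which is the claimed formula at r = k+1.
This completes the induction.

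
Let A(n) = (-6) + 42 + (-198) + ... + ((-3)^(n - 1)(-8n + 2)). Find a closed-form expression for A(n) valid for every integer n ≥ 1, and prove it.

We claim A(n) = 2(-3)^n·n for all n ≥ 1.
Base step (n = 1): A(1) = -6, and the closed form gives -6. They agree.
Inductive step: assume the claim holds for n = m, so A(m) = 2(-3)^m·m.
Then A(m+1) = A(m) + ((-3)^m(-8m - 6)) = (2(-3)^m·m) + ((-3)^m(-8m - 6)).
Simplifying, A(m+1) = (-3)^(m + 1)(2m + 2) = 2(-3)^(m+1)·(m+1),
which is the closed form with n = m+1.
By the principle of mathematical induction, the result holds for all n ≥ 1.

A(n) = 2(-3)^n·n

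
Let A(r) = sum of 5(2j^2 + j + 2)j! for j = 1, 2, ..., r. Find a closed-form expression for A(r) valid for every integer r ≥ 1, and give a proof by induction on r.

We claim A(r) = (10r + 5)(r + 1)! - 5 for all r ≥ 1.
Base step (r = 1): A(1) = 25, and the closed form gives 25. They agree.
For the inductive step, assume it holds for an arbitrary j ≥ 1, so A(j) = (10j + 5)(j + 1)! - 5.
Then A(j+1) = A(j) + (5(2j^2 + 5j + 5)(j + 1)!) = ((10j + 5)(j + 1)! - 5) + (5(2j^2 + 5j + 5)(j + 1)!).
Simplifying, A(j+1) = (10(j+1) + 5)((j+1) + 1)! - 5,
which is the closed form with r = j+1.
By induction, the statement is established for all r ≥ 1.

A(r) = (10r + 5)(r + 1)! - 5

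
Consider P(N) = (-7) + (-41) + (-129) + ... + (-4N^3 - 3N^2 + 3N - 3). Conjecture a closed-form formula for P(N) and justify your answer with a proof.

We claim P(N) = -N(N^3 + 3N^2 + N + 2) for all N ≥ 1.
When N = 1: P(1) = -7, and the closed form gives -7. They agree.
Suppose the result is true for N = i, so P(i) = i(-i^3 - 3i^2 - i - 2).
Then P(i+1) = P(i) + (3i - 4(i + 1)^3 - 3(i + 1)^2) = (i(-i^3 - 3i^2 - i - 2)) + (3i - 4(i + 1)^3 - 3(i + 1)^2).
Simplifying, P(i+1) = -(i + 1)(i^3 + 6i^2 + 10i + 7) = -(i+1)((i+1)^3 + 3(i+1)^2 + (i+1) + 2),
which is the closed form with N = i+1.
This completes the induction.

P(N) = -N(N^3 + 3N^2 + N + 2)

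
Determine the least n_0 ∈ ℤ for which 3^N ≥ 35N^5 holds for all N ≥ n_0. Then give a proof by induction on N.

At N = 15: 14348907 < 26578125, so the inequality fails and n_0 ≥ 16. We prove 3^N ≥ 35N^5 for all N ≥ 16.
Base case (N = 16): 3^N = 43046721 and 35N^5 = 36700160, so 43046721 ≥ 36700160.
For the inductive step, assume it holds for an arbitrary m ≥ 16, so 3^m ≥ 35m^5.
Then 3^(m + 1) = 3·(3^m) ≥ 3·(35m^5).
Also, for m ≥ 16 we have 3·(35m^5) ≥ 35(m+1)^5, since 3 ≥ (1 + 1/m)^5 for all m ≥ 16.
Combining, 3^(m + 1) ≥ 35(m+1)^5.
By induction, the statement is established for all N ≥ 16.
Hence the smallest such n_0 is 16.

n_0 = 16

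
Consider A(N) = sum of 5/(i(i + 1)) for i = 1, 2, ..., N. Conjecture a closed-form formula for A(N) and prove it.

We claim A(N) = 5N/(N + 1) for all N ≥ 1.
For the base case N = 1: A(1) = 5/2, and the closed form gives 5/2. They agree.
Inductive step: assume the claim holds for N = i, so A(i) = 5i/(i + 1).
Then A(i+1) = A(i) + (5/((i + 1)(i + 2))) = (5i/(i + 1)) + (5/((i + 1)(i + 2))).
Simplifying, A(i+1) = 5(i + 1)/(i + 2) = 5(i+1)/((i+1) + 1),
which is the closed form with N = i+1.
Hence, by induction on N, the claim holds for every N ≥ 1.

A(N) = 5N/(N + 1)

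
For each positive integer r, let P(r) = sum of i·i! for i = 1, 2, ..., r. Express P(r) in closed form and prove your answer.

P(r) = (r + 1)! - 1

We claim P(r) = (r + 1)! - 1 for all r ≥ 1.
For the base case r = 1: P(1) = 1, and the closed form gives 1. They agree.
Inductive step: assume the claim holds for r = i, so P(i) = (i + 1)! - 1.
Then P(i+1) = P(i) + ((i + 1)(i + 1)!) = ((i + 1)! - 1) + ((i + 1)(i + 1)!).
Simplifying, P(i+1) = ((i+1) + 1)! - 1,
which is the closed form with r = i+1.
Hence, by induction on r, the claim holds for every r ≥ 1.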